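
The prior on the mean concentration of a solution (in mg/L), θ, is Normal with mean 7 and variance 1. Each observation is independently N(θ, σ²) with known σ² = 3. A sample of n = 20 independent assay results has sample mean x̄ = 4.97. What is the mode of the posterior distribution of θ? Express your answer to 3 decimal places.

n = 20, x̄ = 4.97.
For a Normal prior and Normal likelihood with known variance, the posterior is Normal; its mode equals its mean, the precision-weighted average.
Prior precision 1/σ₀² = 1/1 = 1; data precision n/σ² = 20/3.
θ̂ = (1·7 + (20/3)·4.97) / (1 + 20/3) = (602/15)/(23/3) = 602/115 ≈ 5.235.

θ̂_MAP = 5.235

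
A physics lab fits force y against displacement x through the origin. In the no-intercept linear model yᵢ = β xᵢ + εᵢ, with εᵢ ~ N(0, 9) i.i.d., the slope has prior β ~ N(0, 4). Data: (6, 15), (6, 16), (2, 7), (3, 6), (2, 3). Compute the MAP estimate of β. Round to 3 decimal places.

log p(β | y) = −Σ(yᵢ − βxᵢ)²/(2·9) − β²/(2·4) + const.
Setting the derivative to zero: Σxᵢ(yᵢ − βxᵢ)/9 − β/4 = 0, so β = Σxᵢyᵢ / (Σxᵢ² + σ²/τ²).
Σxᵢyᵢ = 6·15 + 6·16 + 2·7 + 3·6 + 2·3 = 224; Σxᵢ² = 89; σ²/τ² = 2.25.
β̂_MAP = 224 / (89 + 2.25) = 224/91.25 ≈ 2.455.

β̂_MAP = 2.455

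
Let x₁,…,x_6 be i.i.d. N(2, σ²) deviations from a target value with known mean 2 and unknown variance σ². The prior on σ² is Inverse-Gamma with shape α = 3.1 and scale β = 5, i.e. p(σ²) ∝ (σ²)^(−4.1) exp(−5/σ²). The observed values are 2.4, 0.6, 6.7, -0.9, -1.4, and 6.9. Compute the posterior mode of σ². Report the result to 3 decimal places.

Sum of squared deviations about the known mean: SS = (2.4−2)² + (0.6−2)² + (6.7−2)² + (-0.9−2)² + (-1.4−2)² + (6.9−2)² = 68.19.
The Normal likelihood contributes (σ²)^(−n/2) exp(−SS/(2σ²)), so the posterior is Inverse-Gamma(α + n/2, β + SS/2) = Inverse-Gamma(6.1, 39.095).
The mode of Inverse-Gamma(a, b) is b/(a+1) = 39.095/7.1 ≈ 5.506.

σ̂²_MAP = 5.506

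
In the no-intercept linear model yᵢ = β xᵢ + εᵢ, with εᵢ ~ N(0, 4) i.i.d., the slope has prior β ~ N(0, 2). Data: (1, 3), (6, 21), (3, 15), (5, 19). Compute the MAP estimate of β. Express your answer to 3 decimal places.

log p(β | y) = −Σ(yᵢ − βxᵢ)²/(2·4) − β²/(2·2) + const.
Setting the derivative to zero: Σxᵢ(yᵢ − βxᵢ)/4 − β/2 = 0, so β = Σxᵢyᵢ / (Σxᵢ² + σ²/τ²).
Σxᵢyᵢ = 1·3 + 6·21 + 3·15 + 5·19 = 269; Σxᵢ² = 71; σ²/τ² = 2.
β̂_MAP = 269 / (71 + 2) = 269/73 ≈ 3.685.

β̂_MAP = 3.685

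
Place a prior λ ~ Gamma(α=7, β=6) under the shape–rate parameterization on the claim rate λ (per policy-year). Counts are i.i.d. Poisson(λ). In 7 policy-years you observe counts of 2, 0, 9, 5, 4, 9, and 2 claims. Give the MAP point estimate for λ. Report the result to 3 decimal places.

λ̂_MAP = 2.846

Σxᵢ = 2+0+9+5+4+9+2 = 31, with n = 7.
Posterior ∝ λ^6e^(−6λ) · λ^31e^(−7λ) = λ^37e^(−13λ), i.e. Gamma(shape=38, rate=13).
The mode of a Gamma(a, b) with a ≥ 1 (shape–rate) is (a−1)/b = 37/13 ≈ 2.846.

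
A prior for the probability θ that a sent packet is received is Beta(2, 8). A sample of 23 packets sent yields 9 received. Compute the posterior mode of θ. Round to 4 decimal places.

Prior: Beta(2, 8).
Data: 9 successes in 23 trials. The binomial likelihood contributes θ^9(1−θ)^14, so the posterior is Beta(2+9, 8+14) = Beta(11, 22).
For Beta(a, b) with a, b > 1 the mode is (a−1)/(a+b−2) = 10/31 ≈ 0.3226.

θ̂_MAP = 0.3226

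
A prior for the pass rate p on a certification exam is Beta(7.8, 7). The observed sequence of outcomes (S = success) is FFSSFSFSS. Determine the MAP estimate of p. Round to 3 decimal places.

p̂_MAP = 0.541

Prior: Beta(7.8, 7).
Data: 5 successes in 9 trials (from the sequence). The binomial likelihood contributes p^5(1−p)^4, so the posterior is Beta(7.8+5, 7+4) = Beta(12.8, 11).
For Beta(a, b) with a, b > 1 the mode is (a−1)/(a+b−2) = 11.8/21.8 ≈ 0.541.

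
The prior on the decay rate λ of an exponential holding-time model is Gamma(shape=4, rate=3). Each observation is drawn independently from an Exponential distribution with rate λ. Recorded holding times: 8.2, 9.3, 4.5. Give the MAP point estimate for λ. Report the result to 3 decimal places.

The Exponential(rate=λ) likelihood is ∝ λ^n e^(−λΣtᵢ). Here n = 3 and Σtᵢ = 8.2 + 9.3 + 4.5 = 22.
Posterior ∝ λ^3e^(−3λ) · λ^3e^(−22λ) = λ^6e^(−25λ), i.e. Gamma(7, 25).
Mode = (a−1)/b = 6/25 ≈ 0.240.

λ̂_MAP = 0.240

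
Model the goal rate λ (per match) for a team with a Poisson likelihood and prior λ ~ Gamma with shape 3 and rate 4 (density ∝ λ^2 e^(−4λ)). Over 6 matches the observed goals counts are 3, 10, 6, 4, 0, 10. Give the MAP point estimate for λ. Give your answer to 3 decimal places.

Σxᵢ = 3+10+6+4+0+10 = 33, with n = 6.
Posterior ∝ λ^2e^(−4λ) · λ^33e^(−6λ) = λ^35e^(−10λ), i.e. Gamma(shape=36, rate=10).
The mode of a Gamma(a, b) with a ≥ 1 (shape–rate) is (a−1)/b = 35/10 ≈ 3.500.

λ̂_MAP = 3.500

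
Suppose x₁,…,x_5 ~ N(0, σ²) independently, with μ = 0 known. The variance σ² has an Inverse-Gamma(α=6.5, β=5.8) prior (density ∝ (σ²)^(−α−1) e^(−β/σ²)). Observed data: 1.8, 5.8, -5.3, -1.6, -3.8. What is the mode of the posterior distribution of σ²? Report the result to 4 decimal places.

Sum of squared deviations about the known mean: SS = (1.8−0)² + (5.8−0)² + (-5.3−0)² + (-1.6−0)² + (-3.8−0)² = 81.97.
The Normal likelihood contributes (σ²)^(−n/2) exp(−SS/(2σ²)), so the posterior is Inverse-Gamma(α + n/2, β + SS/2) = Inverse-Gamma(9, 46.785).
The mode of Inverse-Gamma(a, b) is b/(a+1) = 46.785/10 ≈ 4.6785.

σ̂²_MAP = 4.6785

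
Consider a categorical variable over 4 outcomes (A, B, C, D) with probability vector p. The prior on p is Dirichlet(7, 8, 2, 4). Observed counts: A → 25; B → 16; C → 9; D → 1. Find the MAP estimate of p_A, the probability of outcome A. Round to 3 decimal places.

MAP estimate of p_A = 0.456

The posterior is Dirichlet(αᵢ + nᵢ) = Dirichlet(32, 24, 11, 5).
For a Dirichlet(a₁,…,a_K) with all aᵢ > 1, the mode has j-th component (aⱼ − 1)/(Σaᵢ − K).
Here Σaᵢ = 72 and K = 4, so p_A = (32 − 1)/(72 − 4) = 31/68 ≈ 0.456.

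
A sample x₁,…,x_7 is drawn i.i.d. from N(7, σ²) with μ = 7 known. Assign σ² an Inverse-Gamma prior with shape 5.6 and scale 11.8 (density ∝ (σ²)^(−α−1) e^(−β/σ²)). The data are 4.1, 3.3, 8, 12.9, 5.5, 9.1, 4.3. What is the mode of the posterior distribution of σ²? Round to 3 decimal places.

σ̂²_MAP = 4.726

Sum of squared deviations about the known mean: SS = (4.1−7)² + (3.3−7)² + (8−7)² + (12.9−7)² + (5.5−7)² + (9.1−7)² + (4.3−7)² = 71.86.
The Normal likelihood contributes (σ²)^(−n/2) exp(−SS/(2σ²)), so the posterior is Inverse-Gamma(α + n/2, β + SS/2) = Inverse-Gamma(9.1, 47.73).
The mode of Inverse-Gamma(a, b) is b/(a+1) = 47.73/10.1 ≈ 4.726.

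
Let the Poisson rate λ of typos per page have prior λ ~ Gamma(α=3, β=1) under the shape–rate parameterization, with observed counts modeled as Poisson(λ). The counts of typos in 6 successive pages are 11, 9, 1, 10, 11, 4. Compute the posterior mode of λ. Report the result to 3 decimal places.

λ̂_MAP = 6.857

Σxᵢ = 11+9+1+10+11+4 = 46, with n = 6.
Posterior ∝ λ^2e^(−1λ) · λ^46e^(−6λ) = λ^48e^(−7λ), i.e. Gamma(shape=49, rate=7).
The mode of a Gamma(a, b) with a ≥ 1 (shape–rate) is (a−1)/b = 48/7 ≈ 6.857.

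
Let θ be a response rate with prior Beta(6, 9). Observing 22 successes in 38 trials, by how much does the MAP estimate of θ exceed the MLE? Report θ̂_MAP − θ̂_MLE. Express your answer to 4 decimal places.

MAP − MLE = -0.0495

Posterior is Beta(28, 25); MAP = (28−1)/(53−2) = 27/51 ≈ 0.52941.
MLE ignores the prior: θ̂_MLE = k/n = 22/38 ≈ 0.57895.
Difference = 27/51 − 22/38 = -16/323 ≈ -0.0495.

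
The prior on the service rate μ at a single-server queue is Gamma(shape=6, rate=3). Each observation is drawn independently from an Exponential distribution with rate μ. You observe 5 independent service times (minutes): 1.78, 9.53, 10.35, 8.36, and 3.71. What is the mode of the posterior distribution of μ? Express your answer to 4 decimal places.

The Exponential(rate=μ) likelihood is ∝ μ^n e^(−μΣtᵢ). Here n = 5 and Σtᵢ = 1.78 + 9.53 + 10.35 + 8.36 + 3.71 = 33.73.
Posterior ∝ μ^5e^(−3μ) · μ^5e^(−33.73μ) = μ^10e^(−36.73μ), i.e. Gamma(11, 36.73).
Mode = (a−1)/b = 10/36.73 ≈ 0.2723.

μ̂_MAP = 0.2723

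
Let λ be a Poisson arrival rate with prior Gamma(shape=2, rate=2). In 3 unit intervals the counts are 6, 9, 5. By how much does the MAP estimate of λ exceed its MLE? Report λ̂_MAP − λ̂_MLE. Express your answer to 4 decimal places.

Σxᵢ = 20. Posterior is Gamma(22, 5); MAP = (22−1)/5 = 21/5 ≈ 4.20000.
MLE = x̄ = 20/3 ≈ 6.66667.
Difference = 21/5 − 20/3 = -37/15 ≈ -2.4667.

MAP − MLE = -2.4667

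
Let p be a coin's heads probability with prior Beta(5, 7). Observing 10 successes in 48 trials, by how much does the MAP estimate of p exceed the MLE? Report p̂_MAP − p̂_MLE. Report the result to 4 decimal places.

Posterior is Beta(15, 45); MAP = (15−1)/(60−2) = 14/58 ≈ 0.24138.
MLE ignores the prior: p̂_MLE = k/n = 10/48 ≈ 0.20833.
Difference = 14/58 − 10/48 = 23/696 ≈ 0.0330.

MAP − MLE = 0.0330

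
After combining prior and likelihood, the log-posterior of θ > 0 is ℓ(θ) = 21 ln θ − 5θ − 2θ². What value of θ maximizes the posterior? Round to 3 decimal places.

θ̂_MAP = 1.750

ℓ'(θ) = 21/θ − 5 − 4θ. Setting this to zero and multiplying by θ: 4θ² + 5θ − 21 = 0.
θ = (−5 + √(5² + 4·4·21)) / (2·4) = (−5 + √361) / 8 = (−5 + 19)/8 = 7/4.
ℓ''(θ) = −21/θ² − 4 < 0, confirming a maximum.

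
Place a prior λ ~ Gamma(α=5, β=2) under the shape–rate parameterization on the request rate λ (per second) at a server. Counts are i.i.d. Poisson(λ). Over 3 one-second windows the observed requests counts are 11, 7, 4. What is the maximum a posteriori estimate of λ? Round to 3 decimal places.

Σxᵢ = 11+7+4 = 22, with n = 3.
Posterior ∝ λ^4e^(−2λ) · λ^22e^(−3λ) = λ^26e^(−5λ), i.e. Gamma(shape=27, rate=5).
The mode of a Gamma(a, b) with a ≥ 1 (shape–rate) is (a−1)/b = 26/5 ≈ 5.200.

λ̂_MAP = 5.200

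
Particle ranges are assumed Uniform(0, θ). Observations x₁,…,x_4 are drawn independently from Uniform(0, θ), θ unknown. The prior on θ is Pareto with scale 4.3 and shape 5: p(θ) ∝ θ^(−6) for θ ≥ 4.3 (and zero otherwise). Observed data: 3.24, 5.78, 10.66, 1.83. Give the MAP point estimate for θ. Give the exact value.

θ̂_MAP = 10.66

The Uniform(0, θ) likelihood is θ^(−n) for θ ≥ max(xᵢ), zero otherwise. Here max(xᵢ) = 10.66.
Posterior ∝ θ^(−6) · θ^(−4) = θ^(−10) on θ ≥ max(4.3, 10.66) = 10.66.
This density is strictly decreasing in θ, so the posterior mode lies at the lower boundary of the support.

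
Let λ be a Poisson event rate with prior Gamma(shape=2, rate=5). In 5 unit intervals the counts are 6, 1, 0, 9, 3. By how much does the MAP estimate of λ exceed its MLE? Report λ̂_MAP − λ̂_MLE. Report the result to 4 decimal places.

Σxᵢ = 19. Posterior is Gamma(21, 10); MAP = (21−1)/10 = 20/10 ≈ 2.00000.
MLE = x̄ = 19/5 ≈ 3.80000.
Difference = 20/10 − 19/5 = -9/5 ≈ -1.8000.

MAP − MLE = -1.8000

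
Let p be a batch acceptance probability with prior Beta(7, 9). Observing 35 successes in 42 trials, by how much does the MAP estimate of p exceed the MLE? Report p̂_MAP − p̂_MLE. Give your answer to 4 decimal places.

Posterior is Beta(42, 16); MAP = (42−1)/(58−2) = 41/56 ≈ 0.73214.
MLE ignores the prior: p̂_MLE = k/n = 35/42 ≈ 0.83333.
Difference = 41/56 − 35/42 = -17/168 ≈ -0.1012.

MAP − MLE = -0.1012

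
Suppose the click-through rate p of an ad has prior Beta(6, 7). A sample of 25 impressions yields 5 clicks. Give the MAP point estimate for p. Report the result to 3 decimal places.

Prior: Beta(6, 7).
Data: 5 successes in 25 trials. The binomial likelihood contributes p^5(1−p)^20, so the posterior is Beta(6+5, 7+20) = Beta(11, 27).
For Beta(a, b) with a, b > 1 the mode is (a−1)/(a+b−2) = 10/36 ≈ 0.278.

p̂_MAP = 0.278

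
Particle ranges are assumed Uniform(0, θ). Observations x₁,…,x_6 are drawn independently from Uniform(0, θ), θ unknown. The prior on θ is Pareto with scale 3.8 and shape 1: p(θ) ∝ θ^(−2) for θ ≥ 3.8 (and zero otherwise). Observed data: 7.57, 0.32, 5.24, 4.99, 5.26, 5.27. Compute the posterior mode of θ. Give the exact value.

θ̂_MAP = 7.57

The Uniform(0, θ) likelihood is θ^(−n) for θ ≥ max(xᵢ), zero otherwise. Here max(xᵢ) = 7.57.
Posterior ∝ θ^(−2) · θ^(−6) = θ^(−8) on θ ≥ max(3.8, 7.57) = 7.57.
This density is strictly decreasing in θ, so the posterior mode lies at the lower boundary of the support.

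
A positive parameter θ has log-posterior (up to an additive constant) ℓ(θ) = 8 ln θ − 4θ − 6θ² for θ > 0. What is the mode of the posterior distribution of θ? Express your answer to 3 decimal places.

ℓ'(θ) = 8/θ − 4 − 12θ. Setting this to zero and multiplying by θ: 12θ² + 4θ − 8 = 0.
θ = (−4 + √(4² + 4·12·8)) / (2·12) = (−4 + √400) / 24 = (−4 + 20)/24 = 2/3.
ℓ''(θ) = −8/θ² − 12 < 0, confirming a maximum.

θ̂_MAP = 0.667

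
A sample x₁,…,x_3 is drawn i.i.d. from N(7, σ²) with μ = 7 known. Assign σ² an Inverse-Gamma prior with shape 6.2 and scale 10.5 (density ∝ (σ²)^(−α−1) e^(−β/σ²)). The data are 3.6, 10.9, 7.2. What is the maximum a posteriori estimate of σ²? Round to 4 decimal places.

Sum of squared deviations about the known mean: SS = (3.6−7)² + (10.9−7)² + (7.2−7)² = 26.81.
The Normal likelihood contributes (σ²)^(−n/2) exp(−SS/(2σ²)), so the posterior is Inverse-Gamma(α + n/2, β + SS/2) = Inverse-Gamma(7.7, 23.905).
The mode of Inverse-Gamma(a, b) is b/(a+1) = 23.905/8.7 ≈ 2.7477.

σ̂²_MAP = 2.7477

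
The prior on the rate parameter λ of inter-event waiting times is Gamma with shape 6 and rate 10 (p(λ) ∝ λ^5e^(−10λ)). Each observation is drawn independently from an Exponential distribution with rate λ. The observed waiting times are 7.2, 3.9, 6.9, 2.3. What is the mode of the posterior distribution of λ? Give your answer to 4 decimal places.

λ̂_MAP = 0.2970

The Exponential(rate=λ) likelihood is ∝ λ^n e^(−λΣtᵢ). Here n = 4 and Σtᵢ = 7.2 + 3.9 + 6.9 + 2.3 = 20.3.
Posterior ∝ λ^5e^(−10λ) · λ^4e^(−20.3λ) = λ^9e^(−30.3λ), i.e. Gamma(10, 30.3).
Mode = (a−1)/b = 9/30.3 ≈ 0.2970.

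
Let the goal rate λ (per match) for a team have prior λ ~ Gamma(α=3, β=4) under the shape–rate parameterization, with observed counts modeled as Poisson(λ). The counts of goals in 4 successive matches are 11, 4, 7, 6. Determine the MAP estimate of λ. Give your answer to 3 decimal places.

λ̂_MAP = 3.750

Σxᵢ = 11+4+7+6 = 28, with n = 4.
Posterior ∝ λ^2e^(−4λ) · λ^28e^(−4λ) = λ^30e^(−8λ), i.e. Gamma(shape=31, rate=8).
The mode of a Gamma(a, b) with a ≥ 1 (shape–rate) is (a−1)/b = 30/8 ≈ 3.750.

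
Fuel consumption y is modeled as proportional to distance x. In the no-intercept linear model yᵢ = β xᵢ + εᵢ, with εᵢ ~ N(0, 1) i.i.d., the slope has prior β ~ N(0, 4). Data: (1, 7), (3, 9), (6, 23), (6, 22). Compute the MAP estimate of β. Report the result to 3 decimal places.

β̂_MAP = 3.696

log p(β | y) = −Σ(yᵢ − βxᵢ)²/(2·1) − β²/(2·4) + const.
Setting the derivative to zero: Σxᵢ(yᵢ − βxᵢ)/1 − β/4 = 0, so β = Σxᵢyᵢ / (Σxᵢ² + σ²/τ²).
Σxᵢyᵢ = 1·7 + 3·9 + 6·23 + 6·22 = 304; Σxᵢ² = 82; σ²/τ² = 0.25.
β̂_MAP = 304 / (82 + 0.25) = 304/82.25 ≈ 3.696.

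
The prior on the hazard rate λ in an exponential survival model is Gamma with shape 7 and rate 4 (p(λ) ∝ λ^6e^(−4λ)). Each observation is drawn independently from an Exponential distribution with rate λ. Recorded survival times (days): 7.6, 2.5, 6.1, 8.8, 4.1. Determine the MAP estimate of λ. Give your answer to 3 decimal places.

The Exponential(rate=λ) likelihood is ∝ λ^n e^(−λΣtᵢ). Here n = 5 and Σtᵢ = 7.6 + 2.5 + 6.1 + 8.8 + 4.1 = 29.1.
Posterior ∝ λ^6e^(−4λ) · λ^5e^(−29.1λ) = λ^11e^(−33.1λ), i.e. Gamma(12, 33.1).
Mode = (a−1)/b = 11/33.1 ≈ 0.332.

λ̂_MAP = 0.332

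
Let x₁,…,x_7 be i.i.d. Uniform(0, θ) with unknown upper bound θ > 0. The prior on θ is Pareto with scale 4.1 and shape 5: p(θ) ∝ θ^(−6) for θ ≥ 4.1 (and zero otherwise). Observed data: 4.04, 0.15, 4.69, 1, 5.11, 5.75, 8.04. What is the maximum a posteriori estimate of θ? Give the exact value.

θ̂_MAP = 8.04

The Uniform(0, θ) likelihood is θ^(−n) for θ ≥ max(xᵢ), zero otherwise. Here max(xᵢ) = 8.04.
Posterior ∝ θ^(−6) · θ^(−7) = θ^(−13) on θ ≥ max(4.1, 8.04) = 8.04.
This density is strictly decreasing in θ, so the posterior mode lies at the lower boundary of the support.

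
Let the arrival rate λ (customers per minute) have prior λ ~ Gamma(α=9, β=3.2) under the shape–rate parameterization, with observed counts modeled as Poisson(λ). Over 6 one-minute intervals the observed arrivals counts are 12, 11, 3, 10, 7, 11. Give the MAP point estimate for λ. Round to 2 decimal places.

Σxᵢ = 12+11+3+10+7+11 = 54, with n = 6.
Posterior ∝ λ^8e^(−3.2λ) · λ^54e^(−6λ) = λ^62e^(−9.2λ), i.e. Gamma(shape=63, rate=9.2).
The mode of a Gamma(a, b) with a ≥ 1 (shape–rate) is (a−1)/b = 62/9.2 ≈ 6.74.

λ̂_MAP = 6.74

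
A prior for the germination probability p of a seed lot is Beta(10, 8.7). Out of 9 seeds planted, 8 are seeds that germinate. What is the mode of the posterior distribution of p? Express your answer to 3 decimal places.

Prior: Beta(10, 8.7).
Data: 8 successes in 9 trials. The binomial likelihood contributes p^8(1−p)^1, so the posterior is Beta(10+8, 8.7+1) = Beta(18, 9.7).
For Beta(a, b) with a, b > 1 the mode is (a−1)/(a+b−2) = 17/25.7 ≈ 0.661.

p̂_MAP = 0.661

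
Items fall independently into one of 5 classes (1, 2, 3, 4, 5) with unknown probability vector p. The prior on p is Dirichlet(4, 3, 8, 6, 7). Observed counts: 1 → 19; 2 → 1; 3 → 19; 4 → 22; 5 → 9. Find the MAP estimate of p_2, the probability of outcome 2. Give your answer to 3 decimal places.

MAP estimate: 0.032

The posterior is Dirichlet(αᵢ + nᵢ) = Dirichlet(23, 4, 27, 28, 16).
For a Dirichlet(a₁,…,a_K) with all aᵢ > 1, the mode has j-th component (aⱼ − 1)/(Σaᵢ − K).
Here Σaᵢ = 98 and K = 5, so p_2 = (4 − 1)/(98 − 5) = 3/93 ≈ 0.032.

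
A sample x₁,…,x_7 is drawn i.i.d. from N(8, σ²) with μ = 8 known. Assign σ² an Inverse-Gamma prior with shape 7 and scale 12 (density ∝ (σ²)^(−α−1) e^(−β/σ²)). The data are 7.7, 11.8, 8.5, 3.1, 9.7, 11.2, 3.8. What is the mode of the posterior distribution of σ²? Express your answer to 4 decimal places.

σ̂²_MAP = 4.0678

Sum of squared deviations about the known mean: SS = (7.7−8)² + (11.8−8)² + (8.5−8)² + (3.1−8)² + (9.7−8)² + (11.2−8)² + (3.8−8)² = 69.56.
The Normal likelihood contributes (σ²)^(−n/2) exp(−SS/(2σ²)), so the posterior is Inverse-Gamma(α + n/2, β + SS/2) = Inverse-Gamma(10.5, 46.78).
The mode of Inverse-Gamma(a, b) is b/(a+1) = 46.78/11.5 ≈ 4.0678.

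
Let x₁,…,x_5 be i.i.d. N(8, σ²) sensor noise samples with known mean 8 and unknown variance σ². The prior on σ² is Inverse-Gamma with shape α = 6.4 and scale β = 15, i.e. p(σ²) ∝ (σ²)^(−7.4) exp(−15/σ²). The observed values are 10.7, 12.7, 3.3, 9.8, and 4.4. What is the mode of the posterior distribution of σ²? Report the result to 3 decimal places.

Sum of squared deviations about the known mean: SS = (10.7−8)² + (12.7−8)² + (3.3−8)² + (9.8−8)² + (4.4−8)² = 67.67.
The Normal likelihood contributes (σ²)^(−n/2) exp(−SS/(2σ²)), so the posterior is Inverse-Gamma(α + n/2, β + SS/2) = Inverse-Gamma(8.9, 48.835).
The mode of Inverse-Gamma(a, b) is b/(a+1) = 48.835/9.9 ≈ 4.933.

σ̂²_MAP = 4.933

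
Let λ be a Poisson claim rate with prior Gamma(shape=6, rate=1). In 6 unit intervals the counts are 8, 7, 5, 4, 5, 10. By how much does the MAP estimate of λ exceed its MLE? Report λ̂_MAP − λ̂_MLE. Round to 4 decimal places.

Σxᵢ = 39. Posterior is Gamma(45, 7); MAP = (45−1)/7 = 44/7 ≈ 6.28571.
MLE = x̄ = 39/6 ≈ 6.50000.
Difference = 44/7 − 39/6 = -3/14 ≈ -0.2143.

MAP − MLE = -0.2143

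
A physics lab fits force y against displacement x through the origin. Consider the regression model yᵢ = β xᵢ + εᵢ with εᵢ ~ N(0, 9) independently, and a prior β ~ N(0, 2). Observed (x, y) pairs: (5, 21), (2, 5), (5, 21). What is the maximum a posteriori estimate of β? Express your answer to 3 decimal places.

log p(β | y) = −Σ(yᵢ − βxᵢ)²/(2·9) − β²/(2·2) + const.
Setting the derivative to zero: Σxᵢ(yᵢ − βxᵢ)/9 − β/2 = 0, so β = Σxᵢyᵢ / (Σxᵢ² + σ²/τ²).
Σxᵢyᵢ = 5·21 + 2·5 + 5·21 = 220; Σxᵢ² = 54; σ²/τ² = 4.5.
β̂_MAP = 220 / (54 + 4.5) = 220/58.5 ≈ 3.761.

β̂_MAP = 3.761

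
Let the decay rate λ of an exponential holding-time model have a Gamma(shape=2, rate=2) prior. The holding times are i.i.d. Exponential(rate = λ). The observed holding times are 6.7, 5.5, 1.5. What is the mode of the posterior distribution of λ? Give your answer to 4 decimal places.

λ̂_MAP = 0.2548

The Exponential(rate=λ) likelihood is ∝ λ^n e^(−λΣtᵢ). Here n = 3 and Σtᵢ = 6.7 + 5.5 + 1.5 = 13.7.
Posterior ∝ λe^(−2λ) · λ^3e^(−13.7λ) = λ^4e^(−15.7λ), i.e. Gamma(5, 15.7).
Mode = (a−1)/b = 4/15.7 ≈ 0.2548.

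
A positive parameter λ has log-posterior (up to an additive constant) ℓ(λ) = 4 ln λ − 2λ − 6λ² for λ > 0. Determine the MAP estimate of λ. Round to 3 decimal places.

ℓ'(λ) = 4/λ − 2 − 12λ. Setting this to zero and multiplying by λ: 12λ² + 2λ − 4 = 0.
λ = (−2 + √(2² + 4·12·4)) / (2·12) = (−2 + √196) / 24 = (−2 + 14)/24 = 1/2.
ℓ''(λ) = −4/λ² − 12 < 0, confirming a maximum.

λ̂_MAP = 0.500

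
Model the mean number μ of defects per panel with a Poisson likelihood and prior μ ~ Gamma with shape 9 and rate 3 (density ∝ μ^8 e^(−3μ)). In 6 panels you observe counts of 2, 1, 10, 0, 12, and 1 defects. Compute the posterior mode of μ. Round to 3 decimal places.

Σxᵢ = 2+1+10+0+12+1 = 26, with n = 6.
Posterior ∝ μ^8e^(−3μ) · μ^26e^(−6μ) = μ^34e^(−9μ), i.e. Gamma(shape=35, rate=9).
The mode of a Gamma(a, b) with a ≥ 1 (shape–rate) is (a−1)/b = 34/9 ≈ 3.778.

μ̂_MAP = 3.778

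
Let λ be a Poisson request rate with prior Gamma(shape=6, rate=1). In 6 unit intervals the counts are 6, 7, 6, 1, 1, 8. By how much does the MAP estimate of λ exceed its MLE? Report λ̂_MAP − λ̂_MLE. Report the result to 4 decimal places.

Σxᵢ = 29. Posterior is Gamma(35, 7); MAP = (35−1)/7 = 34/7 ≈ 4.85714.
MLE = x̄ = 29/6 ≈ 4.83333.
Difference = 34/7 − 29/6 = 1/42 ≈ 0.0238.

MAP − MLE = 0.0238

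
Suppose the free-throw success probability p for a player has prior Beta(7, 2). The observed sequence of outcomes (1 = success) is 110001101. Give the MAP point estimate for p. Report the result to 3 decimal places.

Prior: Beta(7, 2).
Data: 5 successes in 9 trials (from the sequence). The binomial likelihood contributes p^5(1−p)^4, so the posterior is Beta(7+5, 2+4) = Beta(12, 6).
For Beta(a, b) with a, b > 1 the mode is (a−1)/(a+b−2) = 11/16 ≈ 0.688.

p̂_MAP = 0.688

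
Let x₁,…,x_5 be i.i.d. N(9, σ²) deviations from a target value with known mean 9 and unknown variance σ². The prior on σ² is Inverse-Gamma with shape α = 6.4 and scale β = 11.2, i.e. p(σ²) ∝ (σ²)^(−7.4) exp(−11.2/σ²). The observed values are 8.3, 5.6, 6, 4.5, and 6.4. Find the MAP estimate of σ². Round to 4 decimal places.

Sum of squared deviations about the known mean: SS = (8.3−9)² + (5.6−9)² + (6−9)² + (4.5−9)² + (6.4−9)² = 48.06.
The Normal likelihood contributes (σ²)^(−n/2) exp(−SS/(2σ²)), so the posterior is Inverse-Gamma(α + n/2, β + SS/2) = Inverse-Gamma(8.9, 35.23).
The mode of Inverse-Gamma(a, b) is b/(a+1) = 35.23/9.9 ≈ 3.5586.

σ̂²_MAP = 3.5586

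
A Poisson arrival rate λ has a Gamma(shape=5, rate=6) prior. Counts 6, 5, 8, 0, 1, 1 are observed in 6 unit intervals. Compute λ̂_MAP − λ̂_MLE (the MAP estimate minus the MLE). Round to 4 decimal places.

Σxᵢ = 21. Posterior is Gamma(26, 12); MAP = (26−1)/12 = 25/12 ≈ 2.08333.
MLE = x̄ = 21/6 ≈ 3.50000.
Difference = 25/12 − 21/6 = -17/12 ≈ -1.4167.

MAP − MLE = -1.4167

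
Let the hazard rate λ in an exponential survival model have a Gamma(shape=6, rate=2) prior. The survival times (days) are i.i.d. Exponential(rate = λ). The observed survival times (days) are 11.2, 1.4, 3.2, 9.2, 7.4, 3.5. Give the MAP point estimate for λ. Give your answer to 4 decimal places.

λ̂_MAP = 0.2902

The Exponential(rate=λ) likelihood is ∝ λ^n e^(−λΣtᵢ). Here n = 6 and Σtᵢ = 11.2 + 1.4 + 3.2 + 9.2 + 7.4 + 3.5 = 35.9.
Posterior ∝ λ^5e^(−2λ) · λ^6e^(−35.9λ) = λ^11e^(−37.9λ), i.e. Gamma(12, 37.9).
Mode = (a−1)/b = 11/37.9 ≈ 0.2902.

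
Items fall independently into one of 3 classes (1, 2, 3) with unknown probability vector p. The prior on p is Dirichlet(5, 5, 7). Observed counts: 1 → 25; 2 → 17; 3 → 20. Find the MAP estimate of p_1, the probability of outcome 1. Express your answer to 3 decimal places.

MAP estimate: 0.382

The posterior is Dirichlet(αᵢ + nᵢ) = Dirichlet(30, 22, 27).
For a Dirichlet(a₁,…,a_K) with all aᵢ > 1, the mode has j-th component (aⱼ − 1)/(Σaᵢ − K).
Here Σaᵢ = 79 and K = 3, so p_1 = (30 − 1)/(79 − 3) = 29/76 ≈ 0.382.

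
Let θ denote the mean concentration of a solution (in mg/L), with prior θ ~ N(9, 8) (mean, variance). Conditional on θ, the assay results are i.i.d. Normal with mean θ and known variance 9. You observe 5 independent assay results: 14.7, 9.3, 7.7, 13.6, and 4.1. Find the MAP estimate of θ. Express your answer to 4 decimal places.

n = 5; x̄ = (14.7 + 9.3 + 7.7 + 13.6 + 4.1)/5 = 49.4/5 = 9.88.
For a Normal prior and Normal likelihood with known variance, the posterior is Normal; its mode equals its mean, the precision-weighted average.
Prior precision 1/σ₀² = 1/8 = 0.125; data precision n/σ² = 5/9.
θ̂ = (0.125·9 + (5/9)·9.88) / (0.125 + 5/9) = (2381/360)/(49/72) = 2381/245 ≈ 9.7184.

θ̂_MAP = 9.7184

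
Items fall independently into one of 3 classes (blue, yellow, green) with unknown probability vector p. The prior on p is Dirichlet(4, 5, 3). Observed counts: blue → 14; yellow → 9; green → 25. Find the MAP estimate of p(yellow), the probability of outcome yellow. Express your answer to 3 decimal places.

The posterior is Dirichlet(αᵢ + nᵢ) = Dirichlet(18, 14, 28).
For a Dirichlet(a₁,…,a_K) with all aᵢ > 1, the mode has j-th component (aⱼ − 1)/(Σaᵢ − K).
Here Σaᵢ = 60 and K = 3, so p(yellow) = (14 − 1)/(60 − 3) = 13/57 ≈ 0.228.

MAP estimate of p(yellow) = 0.228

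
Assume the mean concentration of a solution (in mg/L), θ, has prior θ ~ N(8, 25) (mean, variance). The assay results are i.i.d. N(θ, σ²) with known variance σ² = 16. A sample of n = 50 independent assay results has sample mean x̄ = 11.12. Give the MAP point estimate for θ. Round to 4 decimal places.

n = 50, x̄ = 11.12.
For a Normal prior and Normal likelihood with known variance, the posterior is Normal; its mode equals its mean, the precision-weighted average.
Prior precision 1/σ₀² = 1/25 = 0.04; data precision n/σ² = 50/16 = 3.125.
θ̂ = (0.04·8 + 3.125·11.12) / (0.04 + 3.125) = 35.07/3.165 = 2338/211 ≈ 11.0806.

θ̂_MAP = 11.0806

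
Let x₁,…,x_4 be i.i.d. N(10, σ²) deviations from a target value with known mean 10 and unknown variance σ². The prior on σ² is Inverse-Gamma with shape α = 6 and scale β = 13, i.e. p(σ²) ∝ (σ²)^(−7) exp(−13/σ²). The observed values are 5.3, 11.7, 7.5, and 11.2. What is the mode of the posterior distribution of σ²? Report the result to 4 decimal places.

σ̂²_MAP = 3.2594

Sum of squared deviations about the known mean: SS = (5.3−10)² + (11.7−10)² + (7.5−10)² + (11.2−10)² = 32.67.
The Normal likelihood contributes (σ²)^(−n/2) exp(−SS/(2σ²)), so the posterior is Inverse-Gamma(α + n/2, β + SS/2) = Inverse-Gamma(8, 29.335).
The mode of Inverse-Gamma(a, b) is b/(a+1) = 29.335/9 ≈ 3.2594.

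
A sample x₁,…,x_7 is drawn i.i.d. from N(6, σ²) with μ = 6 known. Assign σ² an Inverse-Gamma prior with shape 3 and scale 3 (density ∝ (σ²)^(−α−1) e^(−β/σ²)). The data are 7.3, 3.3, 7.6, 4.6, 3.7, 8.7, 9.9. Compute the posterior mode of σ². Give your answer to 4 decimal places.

Sum of squared deviations about the known mean: SS = (7.3−6)² + (3.3−6)² + (7.6−6)² + (4.6−6)² + (3.7−6)² + (8.7−6)² + (9.9−6)² = 41.29.
The Normal likelihood contributes (σ²)^(−n/2) exp(−SS/(2σ²)), so the posterior is Inverse-Gamma(α + n/2, β + SS/2) = Inverse-Gamma(6.5, 23.645).
The mode of Inverse-Gamma(a, b) is b/(a+1) = 23.645/7.5 ≈ 3.1527.

σ̂²_MAP = 3.1527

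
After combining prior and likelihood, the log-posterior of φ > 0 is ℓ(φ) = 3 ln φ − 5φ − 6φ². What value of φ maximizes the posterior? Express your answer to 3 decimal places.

φ̂_MAP = 0.333

ℓ'(φ) = 3/φ − 5 − 12φ. Setting this to zero and multiplying by φ: 12φ² + 5φ − 3 = 0.
φ = (−5 + √(5² + 4·12·3)) / (2·12) = (−5 + √169) / 24 = (−5 + 13)/24 = 1/3.
ℓ''(φ) = −3/φ² − 12 < 0, confirming a maximum.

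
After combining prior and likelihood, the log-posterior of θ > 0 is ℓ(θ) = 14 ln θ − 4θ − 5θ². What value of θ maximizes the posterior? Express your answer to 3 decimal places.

ℓ'(θ) = 14/θ − 4 − 10θ. Setting this to zero and multiplying by θ: 10θ² + 4θ − 14 = 0.
θ = (−4 + √(4² + 4·10·14)) / (2·10) = (−4 + √576) / 20 = (−4 + 24)/20 = 1.
ℓ''(θ) = −14/θ² − 10 < 0, confirming a maximum.

θ̂_MAP = 1.000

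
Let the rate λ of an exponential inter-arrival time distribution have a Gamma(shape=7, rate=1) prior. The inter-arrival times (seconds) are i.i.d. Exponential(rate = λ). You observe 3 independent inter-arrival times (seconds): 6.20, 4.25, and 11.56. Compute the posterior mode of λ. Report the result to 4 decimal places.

λ̂_MAP = 0.3911

The Exponential(rate=λ) likelihood is ∝ λ^n e^(−λΣtᵢ). Here n = 3 and Σtᵢ = 6.20 + 4.25 + 11.56 = 22.01.
Posterior ∝ λ^6e^(−1λ) · λ^3e^(−22.01λ) = λ^9e^(−23.01λ), i.e. Gamma(10, 23.01).
Mode = (a−1)/b = 9/23.01 ≈ 0.3911.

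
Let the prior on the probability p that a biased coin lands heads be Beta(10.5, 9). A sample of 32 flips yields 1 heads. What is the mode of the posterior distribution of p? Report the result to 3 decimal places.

p̂_MAP = 0.212

Prior: Beta(10.5, 9).
Data: 1 success in 32 trials. The binomial likelihood contributes p(1−p)^31, so the posterior is Beta(10.5+1, 9+31) = Beta(11.5, 40).
For Beta(a, b) with a, b > 1 the mode is (a−1)/(a+b−2) = 10.5/49.5 ≈ 0.212.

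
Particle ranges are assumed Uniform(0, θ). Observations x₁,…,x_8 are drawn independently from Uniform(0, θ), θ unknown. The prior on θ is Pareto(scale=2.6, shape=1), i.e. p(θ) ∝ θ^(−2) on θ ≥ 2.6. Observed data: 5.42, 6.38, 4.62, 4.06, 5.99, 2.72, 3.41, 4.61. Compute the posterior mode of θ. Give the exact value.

The Uniform(0, θ) likelihood is θ^(−n) for θ ≥ max(xᵢ), zero otherwise. Here max(xᵢ) = 6.38.
Posterior ∝ θ^(−2) · θ^(−8) = θ^(−10) on θ ≥ max(2.6, 6.38) = 6.38.
This density is strictly decreasing in θ, so the posterior mode lies at the lower boundary of the support.

θ̂_MAP = 6.38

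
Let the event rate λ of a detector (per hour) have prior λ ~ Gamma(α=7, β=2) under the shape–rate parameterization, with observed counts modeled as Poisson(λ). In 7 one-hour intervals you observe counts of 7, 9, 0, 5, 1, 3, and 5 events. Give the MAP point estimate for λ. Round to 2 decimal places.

Σxᵢ = 7+9+0+5+1+3+5 = 30, with n = 7.
Posterior ∝ λ^6e^(−2λ) · λ^30e^(−7λ) = λ^36e^(−9λ), i.e. Gamma(shape=37, rate=9).
The mode of a Gamma(a, b) with a ≥ 1 (shape–rate) is (a−1)/b = 36/9 ≈ 4.00.

λ̂_MAP = 4.00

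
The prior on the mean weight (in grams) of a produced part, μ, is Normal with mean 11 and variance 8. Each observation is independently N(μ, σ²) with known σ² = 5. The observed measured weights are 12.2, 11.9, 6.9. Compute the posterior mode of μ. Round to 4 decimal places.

n = 3; x̄ = (12.2 + 11.9 + 6.9)/3 = 31/3 = 31/3 ≈ 10.3333.
For a Normal prior and Normal likelihood with known variance, the posterior is Normal; its mode equals its mean, the precision-weighted average.
Prior precision 1/σ₀² = 1/8 = 0.125; data precision n/σ² = 3/5 = 0.6.
μ̂ = (0.125·11 + 0.6·(31/3)) / (0.125 + 0.6) = 7.575/0.725 = 303/29 ≈ 10.4483.

μ̂_MAP = 10.4483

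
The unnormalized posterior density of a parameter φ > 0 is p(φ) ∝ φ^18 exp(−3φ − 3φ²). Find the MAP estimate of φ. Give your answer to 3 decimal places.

φ̂_MAP = 1.500

ℓ'(φ) = 18/φ − 3 − 6φ. Setting this to zero and multiplying by φ: 6φ² + 3φ − 18 = 0.
φ = (−3 + √(3² + 4·6·18)) / (2·6) = (−3 + √441) / 12 = (−3 + 21)/12 = 3/2.
ℓ''(φ) = −18/φ² − 6 < 0, confirming a maximum.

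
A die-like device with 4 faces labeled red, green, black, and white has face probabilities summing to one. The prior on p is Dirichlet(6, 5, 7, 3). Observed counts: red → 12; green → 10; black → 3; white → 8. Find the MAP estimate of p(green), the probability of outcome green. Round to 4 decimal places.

The posterior is Dirichlet(αᵢ + nᵢ) = Dirichlet(18, 15, 10, 11).
For a Dirichlet(a₁,…,a_K) with all aᵢ > 1, the mode has j-th component (aⱼ − 1)/(Σaᵢ − K).
Here Σaᵢ = 54 and K = 4, so p(green) = (15 − 1)/(54 − 4) = 14/50 ≈ 0.2800.

MAP estimate of p(green) = 0.2800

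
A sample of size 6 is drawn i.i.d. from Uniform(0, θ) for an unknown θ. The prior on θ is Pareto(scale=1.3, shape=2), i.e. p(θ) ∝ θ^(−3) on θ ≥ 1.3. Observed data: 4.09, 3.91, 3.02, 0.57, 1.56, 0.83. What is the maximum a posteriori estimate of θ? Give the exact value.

θ̂_MAP = 4.09

The Uniform(0, θ) likelihood is θ^(−n) for θ ≥ max(xᵢ), zero otherwise. Here max(xᵢ) = 4.09.
Posterior ∝ θ^(−3) · θ^(−6) = θ^(−9) on θ ≥ max(1.3, 4.09) = 4.09.
This density is strictly decreasing in θ, so the posterior mode lies at the lower boundary of the support.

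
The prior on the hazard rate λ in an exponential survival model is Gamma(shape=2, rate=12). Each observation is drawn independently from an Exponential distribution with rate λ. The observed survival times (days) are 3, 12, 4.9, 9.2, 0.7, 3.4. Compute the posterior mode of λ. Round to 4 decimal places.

The Exponential(rate=λ) likelihood is ∝ λ^n e^(−λΣtᵢ). Here n = 6 and Σtᵢ = 3 + 12 + 4.9 + 9.2 + 0.7 + 3.4 = 33.2.
Posterior ∝ λe^(−12λ) · λ^6e^(−33.2λ) = λ^7e^(−45.2λ), i.e. Gamma(8, 45.2).
Mode = (a−1)/b = 7/45.2 ≈ 0.1549.

λ̂_MAP = 0.1549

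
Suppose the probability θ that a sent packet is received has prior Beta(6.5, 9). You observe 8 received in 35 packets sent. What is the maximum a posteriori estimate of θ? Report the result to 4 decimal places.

Prior: Beta(6.5, 9).
Data: 8 successes in 35 trials. The binomial likelihood contributes θ^8(1−θ)^27, so the posterior is Beta(6.5+8, 9+27) = Beta(14.5, 36).
For Beta(a, b) with a, b > 1 the mode is (a−1)/(a+b−2) = 13.5/48.5 ≈ 0.2784.

θ̂_MAP = 0.2784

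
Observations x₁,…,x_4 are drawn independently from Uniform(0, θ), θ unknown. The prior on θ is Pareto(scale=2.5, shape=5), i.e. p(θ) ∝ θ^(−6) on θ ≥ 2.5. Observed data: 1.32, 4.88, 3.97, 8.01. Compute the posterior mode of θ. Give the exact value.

The Uniform(0, θ) likelihood is θ^(−n) for θ ≥ max(xᵢ), zero otherwise. Here max(xᵢ) = 8.01.
Posterior ∝ θ^(−6) · θ^(−4) = θ^(−10) on θ ≥ max(2.5, 8.01) = 8.01.
This density is strictly decreasing in θ, so the posterior mode lies at the lower boundary of the support.

θ̂_MAP = 8.01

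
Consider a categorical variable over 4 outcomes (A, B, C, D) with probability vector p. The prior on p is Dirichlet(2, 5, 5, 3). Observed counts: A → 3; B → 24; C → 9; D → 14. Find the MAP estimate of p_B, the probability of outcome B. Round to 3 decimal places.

MAP estimate of p_B = 0.459

The posterior is Dirichlet(αᵢ + nᵢ) = Dirichlet(5, 29, 14, 17).
For a Dirichlet(a₁,…,a_K) with all aᵢ > 1, the mode has j-th component (aⱼ − 1)/(Σaᵢ − K).
Here Σaᵢ = 65 and K = 4, so p_B = (29 − 1)/(65 − 4) = 28/61 ≈ 0.459.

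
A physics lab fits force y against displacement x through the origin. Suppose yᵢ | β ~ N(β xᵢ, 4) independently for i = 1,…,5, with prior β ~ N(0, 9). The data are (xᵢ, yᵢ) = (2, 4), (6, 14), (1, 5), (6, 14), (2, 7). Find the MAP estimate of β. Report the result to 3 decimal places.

β̂_MAP = 2.394

log p(β | y) = −Σ(yᵢ − βxᵢ)²/(2·4) − β²/(2·9) + const.
Setting the derivative to zero: Σxᵢ(yᵢ − βxᵢ)/4 − β/9 = 0, so β = Σxᵢyᵢ / (Σxᵢ² + σ²/τ²).
Σxᵢyᵢ = 2·4 + 6·14 + 1·5 + 6·14 + 2·7 = 195; Σxᵢ² = 81; σ²/τ² = 4/9.
β̂_MAP = 195 / (81 + 4/9) = 195/(733/9) = 1755/733 ≈ 2.394.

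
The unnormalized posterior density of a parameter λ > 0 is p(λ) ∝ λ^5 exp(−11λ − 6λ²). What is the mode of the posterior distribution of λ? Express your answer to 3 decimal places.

λ̂_MAP = 0.333

ℓ'(λ) = 5/λ − 11 − 12λ. Setting this to zero and multiplying by λ: 12λ² + 11λ − 5 = 0.
λ = (−11 + √(11² + 4·12·5)) / (2·12) = (−11 + √361) / 24 = (−11 + 19)/24 = 1/3.
ℓ''(λ) = −5/λ² − 12 < 0, confirming a maximum.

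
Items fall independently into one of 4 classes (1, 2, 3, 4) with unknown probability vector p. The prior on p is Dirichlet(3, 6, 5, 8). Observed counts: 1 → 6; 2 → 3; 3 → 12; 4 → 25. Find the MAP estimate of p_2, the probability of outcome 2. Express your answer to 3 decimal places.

MAP estimate: 0.125

The posterior is Dirichlet(αᵢ + nᵢ) = Dirichlet(9, 9, 17, 33).
For a Dirichlet(a₁,…,a_K) with all aᵢ > 1, the mode has j-th component (aⱼ − 1)/(Σaᵢ − K).
Here Σaᵢ = 68 and K = 4, so p_2 = (9 − 1)/(68 − 4) = 8/64 ≈ 0.125.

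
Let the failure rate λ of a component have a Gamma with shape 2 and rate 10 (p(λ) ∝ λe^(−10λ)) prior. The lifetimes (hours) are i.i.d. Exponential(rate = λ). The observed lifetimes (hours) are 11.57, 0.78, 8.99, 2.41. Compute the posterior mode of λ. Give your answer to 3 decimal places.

λ̂_MAP = 0.148

The Exponential(rate=λ) likelihood is ∝ λ^n e^(−λΣtᵢ). Here n = 4 and Σtᵢ = 11.57 + 0.78 + 8.99 + 2.41 = 23.75.
Posterior ∝ λe^(−10λ) · λ^4e^(−23.75λ) = λ^5e^(−33.75λ), i.e. Gamma(6, 33.75).
Mode = (a−1)/b = 5/33.75 ≈ 0.148.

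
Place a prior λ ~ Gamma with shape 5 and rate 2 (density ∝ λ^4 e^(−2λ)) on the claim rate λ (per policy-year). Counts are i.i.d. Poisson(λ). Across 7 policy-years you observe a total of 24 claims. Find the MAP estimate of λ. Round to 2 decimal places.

Σxᵢ = 24, n = 7.
Posterior ∝ λ^4e^(−2λ) · λ^24e^(−7λ) = λ^28e^(−9λ), i.e. Gamma(shape=29, rate=9).
The mode of a Gamma(a, b) with a ≥ 1 (shape–rate) is (a−1)/b = 28/9 ≈ 3.11.

λ̂_MAP = 3.11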